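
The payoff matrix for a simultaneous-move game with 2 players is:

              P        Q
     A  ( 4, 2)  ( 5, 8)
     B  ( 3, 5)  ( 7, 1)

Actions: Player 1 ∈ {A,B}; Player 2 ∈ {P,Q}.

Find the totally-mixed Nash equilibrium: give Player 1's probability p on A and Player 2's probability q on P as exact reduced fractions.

p=2/5, q=2/3

P1 indiff ⇒ q·4+(1-q)·5 = q·3+(1-q)·7 ⇒ q(1) = (1-q)(2) ⇒ q = 2/3
P2 indiff ⇒ p·2+(1-p)·5 = p·8+(1-p)·1 ⇒ p(-6) = (1-p)(-4) ⇒ p = 2/5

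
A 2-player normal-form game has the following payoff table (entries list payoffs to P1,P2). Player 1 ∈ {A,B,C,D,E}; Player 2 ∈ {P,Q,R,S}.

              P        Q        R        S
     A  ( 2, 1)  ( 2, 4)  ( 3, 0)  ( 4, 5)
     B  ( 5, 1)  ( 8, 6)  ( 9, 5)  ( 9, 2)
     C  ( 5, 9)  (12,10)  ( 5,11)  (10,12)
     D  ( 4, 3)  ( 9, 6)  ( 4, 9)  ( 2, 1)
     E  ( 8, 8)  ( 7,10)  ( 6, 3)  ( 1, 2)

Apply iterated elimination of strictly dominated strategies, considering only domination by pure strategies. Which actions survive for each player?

Remaining: P1:{B,C} P2:{Q,R,S}

P1 drop A (B beats it: P:5>2 Q:8>2 R:9>3 S:9>4)
P1 drop D (C beats it: P:5>4 Q:12>9 R:5>4 S:10>2)
P2 drop P (Q beats it: B:6>1 C:10>9 E:10>8)
P1 drop E (B beats it: Q:8>7 R:9>6 S:9>1)
P1→{B,C} P2→{Q,R,S}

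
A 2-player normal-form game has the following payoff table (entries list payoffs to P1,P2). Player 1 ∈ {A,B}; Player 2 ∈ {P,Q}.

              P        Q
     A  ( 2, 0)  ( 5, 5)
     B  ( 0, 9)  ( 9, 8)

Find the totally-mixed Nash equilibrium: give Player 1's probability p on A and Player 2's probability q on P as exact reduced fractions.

p=1/6, q=2/3

P1 indiff ⇒ q·2+(1-q)·5 = q·0+(1-q)·9 ⇒ q(2) = (1-q)(4) ⇒ q = 2/3
P2 indiff ⇒ p·0+(1-p)·9 = p·5+(1-p)·8 ⇒ p(-5) = (1-p)(-1) ⇒ p = 1/6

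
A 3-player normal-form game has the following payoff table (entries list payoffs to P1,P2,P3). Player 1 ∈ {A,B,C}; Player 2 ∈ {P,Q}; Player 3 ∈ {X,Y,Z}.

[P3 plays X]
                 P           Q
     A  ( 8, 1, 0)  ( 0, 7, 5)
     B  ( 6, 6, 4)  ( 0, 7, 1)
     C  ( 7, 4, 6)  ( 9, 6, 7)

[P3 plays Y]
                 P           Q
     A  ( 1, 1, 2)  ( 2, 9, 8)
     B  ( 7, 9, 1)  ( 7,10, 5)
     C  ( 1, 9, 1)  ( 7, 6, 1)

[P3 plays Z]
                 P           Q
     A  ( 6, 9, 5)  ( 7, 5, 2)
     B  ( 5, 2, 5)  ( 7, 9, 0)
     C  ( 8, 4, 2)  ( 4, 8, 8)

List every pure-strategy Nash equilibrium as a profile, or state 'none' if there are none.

Nash profiles: (B,Q,Y)

(A,P,X): not NE [P2→Q gives 7>1; P3→Z gives 5>0]
(A,P,Y): not NE [P1→B gives 7>1; P2→Q gives 9>1; P3→Z gives 5>2]
(A,P,Z): not NE [P1→C gives 8>6]
(A,Q,X): not NE [P1→C gives 9>0; P3→Y gives 8>5]
(A,Q,Y): not NE [P1→C gives 7>2]
(A,Q,Z): not NE [P2→P gives 9>5; P3→Y gives 8>2]
(B,P,X): not NE [P1→A gives 8>6; P2→Q gives 7>6; P3→Z gives 5>4]
(B,P,Y): not NE [P2→Q gives 10>9; P3→Z gives 5>1]
(B,P,Z): not NE [P1→C gives 8>5; P2→Q gives 9>2]
(B,Q,X): not NE [P1→C gives 9>0; P3→Y gives 5>1]
(B,Q,Y): NE
(B,Q,Z): not NE [P3→Y gives 5>0]
(C,P,X): not NE [P1→A gives 8>7; P2→Q gives 6>4]
(C,P,Y): not NE [P1→B gives 7>1; P3→X gives 6>1]
(C,P,Z): not NE [P2→Q gives 8>4; P3→X gives 6>2]
(C,Q,X): not NE [P3→Z gives 8>7]
(C,Q,Y): not NE [P2→P gives 9>6; P3→Z gives 8>1]
(C,Q,Z): not NE [P1→B gives 7>4]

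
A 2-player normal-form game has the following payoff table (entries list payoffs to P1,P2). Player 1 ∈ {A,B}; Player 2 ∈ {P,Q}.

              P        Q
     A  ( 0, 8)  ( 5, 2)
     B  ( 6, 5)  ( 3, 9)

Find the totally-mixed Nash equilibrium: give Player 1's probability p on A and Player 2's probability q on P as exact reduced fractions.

P1 indiff ⇒ q·0+(1-q)·5 = q·6+(1-q)·3 ⇒ q(-6) = (1-q)(-2) ⇒ q = 1/4
P2 indiff ⇒ p·8+(1-p)·5 = p·2+(1-p)·9 ⇒ p(6) = (1-p)(4) ⇒ p = 2/5

P1 mixes 2/5 on A; P2 mixes 1/4 on P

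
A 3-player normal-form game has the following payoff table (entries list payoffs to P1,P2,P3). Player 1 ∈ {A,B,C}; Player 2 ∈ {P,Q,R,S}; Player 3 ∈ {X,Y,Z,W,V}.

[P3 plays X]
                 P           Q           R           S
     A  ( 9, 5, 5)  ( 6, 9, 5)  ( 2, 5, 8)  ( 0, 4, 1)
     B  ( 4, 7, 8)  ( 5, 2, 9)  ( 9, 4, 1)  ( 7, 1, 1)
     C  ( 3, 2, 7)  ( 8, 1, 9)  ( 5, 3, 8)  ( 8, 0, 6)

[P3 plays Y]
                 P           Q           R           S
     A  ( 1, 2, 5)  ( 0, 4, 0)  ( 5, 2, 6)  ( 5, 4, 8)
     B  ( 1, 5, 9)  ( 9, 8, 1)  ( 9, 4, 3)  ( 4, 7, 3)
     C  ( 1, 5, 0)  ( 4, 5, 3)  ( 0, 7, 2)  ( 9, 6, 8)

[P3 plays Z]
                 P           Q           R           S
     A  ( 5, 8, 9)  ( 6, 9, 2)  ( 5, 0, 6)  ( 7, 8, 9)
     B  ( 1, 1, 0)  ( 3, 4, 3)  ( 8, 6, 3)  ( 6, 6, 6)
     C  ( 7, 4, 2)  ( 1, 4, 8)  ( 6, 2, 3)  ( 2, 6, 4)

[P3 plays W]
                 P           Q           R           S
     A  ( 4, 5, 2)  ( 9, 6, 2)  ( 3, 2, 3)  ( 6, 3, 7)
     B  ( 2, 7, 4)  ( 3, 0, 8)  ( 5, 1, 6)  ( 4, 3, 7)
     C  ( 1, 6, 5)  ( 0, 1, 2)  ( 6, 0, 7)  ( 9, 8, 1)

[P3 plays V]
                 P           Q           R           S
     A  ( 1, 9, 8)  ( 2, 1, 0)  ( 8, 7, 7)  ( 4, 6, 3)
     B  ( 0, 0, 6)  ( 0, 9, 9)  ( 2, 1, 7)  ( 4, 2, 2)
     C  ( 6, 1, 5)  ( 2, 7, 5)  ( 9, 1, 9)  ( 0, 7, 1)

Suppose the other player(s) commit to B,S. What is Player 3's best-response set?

u_3(X vs B,S) = 1
u_3(Y vs B,S) = 3
u_3(Z vs B,S) = 6
u_3(W vs B,S) = 7
u_3(V vs B,S) = 2
max payoff 7 at {W}

argmax u_3 = {W}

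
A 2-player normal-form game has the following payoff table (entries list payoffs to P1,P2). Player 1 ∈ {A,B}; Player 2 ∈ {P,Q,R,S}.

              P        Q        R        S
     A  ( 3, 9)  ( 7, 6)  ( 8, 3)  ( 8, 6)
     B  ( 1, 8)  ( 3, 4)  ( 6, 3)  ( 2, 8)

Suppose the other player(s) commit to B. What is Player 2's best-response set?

u_2(P vs B) = 8
u_2(Q vs B) = 4
u_2(R vs B) = 3
u_2(S vs B) = 8
max payoff 8 at {P,S}

BR_2 = {P,S}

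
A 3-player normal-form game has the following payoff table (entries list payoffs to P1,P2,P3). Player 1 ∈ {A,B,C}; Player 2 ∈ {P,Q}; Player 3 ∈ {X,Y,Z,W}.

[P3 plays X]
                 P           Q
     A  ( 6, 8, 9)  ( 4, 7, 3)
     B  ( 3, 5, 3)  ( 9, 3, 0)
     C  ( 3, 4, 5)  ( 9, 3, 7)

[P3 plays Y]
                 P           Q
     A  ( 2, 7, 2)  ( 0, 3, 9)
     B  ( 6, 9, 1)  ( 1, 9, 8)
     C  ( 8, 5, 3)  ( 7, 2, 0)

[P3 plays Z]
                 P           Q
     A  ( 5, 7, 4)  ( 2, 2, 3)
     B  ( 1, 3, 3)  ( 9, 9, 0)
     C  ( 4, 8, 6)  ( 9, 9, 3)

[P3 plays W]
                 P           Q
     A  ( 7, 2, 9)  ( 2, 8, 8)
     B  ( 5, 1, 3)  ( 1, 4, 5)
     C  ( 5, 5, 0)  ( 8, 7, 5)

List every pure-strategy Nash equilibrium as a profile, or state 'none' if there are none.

Nash profiles: (A,P,X)

(A,P,X): NE
(A,P,Y): not NE [P1→C gives 8>2; P3→W gives 9>2]
(A,P,Z): not NE [P3→W gives 9>4]
(A,P,W): not NE [P2→Q gives 8>2]
(A,Q,X): not NE [P1→C gives 9>4; P2→P gives 8>7; P3→Y gives 9>3]
(A,Q,Y): not NE [P1→C gives 7>0; P2→P gives 7>3]
(A,Q,Z): not NE [P1→C gives 9>2; P2→P gives 7>2; P3→Y gives 9>3]
(A,Q,W): not NE [P1→C gives 8>2; P3→Y gives 9>8]
(B,P,X): not NE [P1→A gives 6>3]
(B,P,Y): not NE [P1→C gives 8>6; P3→W gives 3>1]
(B,P,Z): not NE [P1→A gives 5>1; P2→Q gives 9>3]
(B,P,W): not NE [P1→A gives 7>5; P2→Q gives 4>1]
(B,Q,X): not NE [P2→P gives 5>3; P3→Y gives 8>0]
(B,Q,Y): not NE [P1→C gives 7>1]
(B,Q,Z): not NE [P3→Y gives 8>0]
(B,Q,W): not NE [P1→C gives 8>1; P3→Y gives 8>5]
(C,P,X): not NE [P1→A gives 6>3; P3→Z gives 6>5]
(C,P,Y): not NE [P3→Z gives 6>3]
(C,P,Z): not NE [P1→A gives 5>4; P2→Q gives 9>8]
(C,P,W): not NE [P1→A gives 7>5; P2→Q gives 7>5; P3→Z gives 6>0]
(C,Q,X): not NE [P2→P gives 4>3]
(C,Q,Y): not NE [P2→P gives 5>2; P3→X gives 7>0]
(C,Q,Z): not NE [P3→X gives 7>3]
(C,Q,W): not NE [P3→X gives 7>5]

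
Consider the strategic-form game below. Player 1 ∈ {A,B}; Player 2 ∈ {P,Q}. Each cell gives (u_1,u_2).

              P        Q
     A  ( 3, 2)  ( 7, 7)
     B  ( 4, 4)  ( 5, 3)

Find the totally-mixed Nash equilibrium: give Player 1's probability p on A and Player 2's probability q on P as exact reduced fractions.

P1 indiff ⇒ q·3+(1-q)·7 = q·4+(1-q)·5 ⇒ q(-1) = (1-q)(-2) ⇒ q = 2/3
P2 indiff ⇒ p·2+(1-p)·4 = p·7+(1-p)·3 ⇒ p(-5) = (1-p)(-1) ⇒ p = 1/6

(p,q) = (1/6, 2/3)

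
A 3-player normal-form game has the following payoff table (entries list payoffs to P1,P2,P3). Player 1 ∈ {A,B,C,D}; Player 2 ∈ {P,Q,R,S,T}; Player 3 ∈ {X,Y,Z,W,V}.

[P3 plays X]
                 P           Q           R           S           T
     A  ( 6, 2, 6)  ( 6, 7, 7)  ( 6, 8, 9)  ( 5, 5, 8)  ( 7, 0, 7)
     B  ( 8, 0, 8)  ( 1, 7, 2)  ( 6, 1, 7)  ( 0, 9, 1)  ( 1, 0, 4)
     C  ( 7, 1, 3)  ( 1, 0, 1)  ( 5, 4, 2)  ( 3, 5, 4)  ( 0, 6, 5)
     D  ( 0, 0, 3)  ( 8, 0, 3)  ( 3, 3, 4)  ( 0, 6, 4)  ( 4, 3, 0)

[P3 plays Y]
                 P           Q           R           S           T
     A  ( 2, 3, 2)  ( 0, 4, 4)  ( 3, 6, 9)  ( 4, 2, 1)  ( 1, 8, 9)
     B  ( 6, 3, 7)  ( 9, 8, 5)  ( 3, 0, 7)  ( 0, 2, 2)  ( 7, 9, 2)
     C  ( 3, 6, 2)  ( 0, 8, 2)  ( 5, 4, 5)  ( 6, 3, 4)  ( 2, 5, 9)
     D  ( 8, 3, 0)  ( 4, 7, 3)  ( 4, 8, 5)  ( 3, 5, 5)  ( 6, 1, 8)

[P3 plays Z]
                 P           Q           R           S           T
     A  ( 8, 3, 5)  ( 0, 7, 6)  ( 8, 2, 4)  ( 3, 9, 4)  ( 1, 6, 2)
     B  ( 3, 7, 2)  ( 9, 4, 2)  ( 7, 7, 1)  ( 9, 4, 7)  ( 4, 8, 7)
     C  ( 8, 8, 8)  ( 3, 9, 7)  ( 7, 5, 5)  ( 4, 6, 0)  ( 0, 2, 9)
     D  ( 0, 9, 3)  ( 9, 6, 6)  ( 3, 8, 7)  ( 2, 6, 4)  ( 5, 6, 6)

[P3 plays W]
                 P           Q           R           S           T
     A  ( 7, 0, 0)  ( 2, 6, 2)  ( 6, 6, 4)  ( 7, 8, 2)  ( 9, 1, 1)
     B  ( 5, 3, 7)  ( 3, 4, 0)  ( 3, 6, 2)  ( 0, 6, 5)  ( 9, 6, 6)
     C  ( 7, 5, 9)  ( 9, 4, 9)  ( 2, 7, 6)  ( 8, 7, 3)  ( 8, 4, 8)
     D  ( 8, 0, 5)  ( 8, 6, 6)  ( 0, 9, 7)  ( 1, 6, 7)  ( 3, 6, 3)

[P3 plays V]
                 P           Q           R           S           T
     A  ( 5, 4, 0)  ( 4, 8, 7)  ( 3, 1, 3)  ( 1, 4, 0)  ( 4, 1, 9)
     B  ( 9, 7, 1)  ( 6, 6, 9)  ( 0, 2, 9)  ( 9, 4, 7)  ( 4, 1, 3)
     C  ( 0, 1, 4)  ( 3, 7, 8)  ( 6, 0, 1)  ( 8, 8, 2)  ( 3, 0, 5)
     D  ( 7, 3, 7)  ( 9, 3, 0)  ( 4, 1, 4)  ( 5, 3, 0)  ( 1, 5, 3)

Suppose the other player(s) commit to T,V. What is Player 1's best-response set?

u_1(A vs T,V) = 4
u_1(B vs T,V) = 4
u_1(C vs T,V) = 3
u_1(D vs T,V) = 1
max payoff 4 at {A,B}

P1 best: {A,B}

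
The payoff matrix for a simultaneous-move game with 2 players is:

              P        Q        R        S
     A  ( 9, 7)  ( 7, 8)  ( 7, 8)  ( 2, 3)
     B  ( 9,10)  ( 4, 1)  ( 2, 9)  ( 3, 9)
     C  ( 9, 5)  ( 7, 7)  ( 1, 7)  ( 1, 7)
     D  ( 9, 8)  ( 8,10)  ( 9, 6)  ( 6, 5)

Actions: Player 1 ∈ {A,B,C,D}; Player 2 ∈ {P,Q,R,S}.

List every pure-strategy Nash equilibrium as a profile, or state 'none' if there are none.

(A,P): not NE [P2→R gives 8>7]
(A,Q): not NE [P1→D gives 8>7]
(A,R): not NE [P1→D gives 9>7]
(A,S): not NE [P1→D gives 6>2; P2→R gives 8>3]
(B,P): NE
(B,Q): not NE [P1→D gives 8>4; P2→P gives 10>1]
(B,R): not NE [P1→D gives 9>2; P2→P gives 10>9]
(B,S): not NE [P1→D gives 6>3; P2→P gives 10>9]
(C,P): not NE [P2→S gives 7>5]
(C,Q): not NE [P1→D gives 8>7]
(C,R): not NE [P1→D gives 9>1]
(C,S): not NE [P1→D gives 6>1]
(D,P): not NE [P2→Q gives 10>8]
(D,Q): NE
(D,R): not NE [P2→Q gives 10>6]
(D,S): not NE [P2→Q gives 10>5]

NE set: (B,P), (D,Q)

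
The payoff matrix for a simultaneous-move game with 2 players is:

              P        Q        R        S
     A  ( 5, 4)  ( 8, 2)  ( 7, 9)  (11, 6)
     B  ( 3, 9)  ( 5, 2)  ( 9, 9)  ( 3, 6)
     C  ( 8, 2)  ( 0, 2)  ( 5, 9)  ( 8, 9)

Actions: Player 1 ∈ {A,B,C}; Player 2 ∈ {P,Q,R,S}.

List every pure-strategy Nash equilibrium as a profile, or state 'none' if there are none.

PSNE = {(B,R)}

(A,P): not NE [P1→C gives 8>5; P2→R gives 9>4]
(A,Q): not NE [P2→R gives 9>2]
(A,R): not NE [P1→B gives 9>7]
(A,S): not NE [P2→R gives 9>6]
(B,P): not NE [P1→C gives 8>3]
(B,Q): not NE [P1→A gives 8>5; P2→R gives 9>2]
(B,R): NE
(B,S): not NE [P1→A gives 11>3; P2→R gives 9>6]
(C,P): not NE [P2→S gives 9>2]
(C,Q): not NE [P1→A gives 8>0; P2→S gives 9>2]
(C,R): not NE [P1→B gives 9>5]
(C,S): not NE [P1→A gives 11>8]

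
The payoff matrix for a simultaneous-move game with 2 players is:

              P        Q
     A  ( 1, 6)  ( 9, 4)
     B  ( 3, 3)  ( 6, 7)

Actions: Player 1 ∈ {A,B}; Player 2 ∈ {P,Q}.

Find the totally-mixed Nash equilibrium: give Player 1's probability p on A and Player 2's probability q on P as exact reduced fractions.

P1 indiff ⇒ q·1+(1-q)·9 = q·3+(1-q)·6 ⇒ q(-2) = (1-q)(-3) ⇒ q = 3/5
P2 indiff ⇒ p·6+(1-p)·3 = p·4+(1-p)·7 ⇒ p(2) = (1-p)(4) ⇒ p = 2/3

P1 mixes 2/3 on A; P2 mixes 3/5 on P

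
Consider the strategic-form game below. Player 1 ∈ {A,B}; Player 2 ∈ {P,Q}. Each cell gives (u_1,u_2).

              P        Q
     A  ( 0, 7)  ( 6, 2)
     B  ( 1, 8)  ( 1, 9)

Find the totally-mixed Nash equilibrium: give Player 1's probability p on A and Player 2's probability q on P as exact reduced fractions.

P1 indiff ⇒ q·0+(1-q)·6 = q·1+(1-q)·1 ⇒ q(-1) = (1-q)(-5) ⇒ q = 5/6
P2 indiff ⇒ p·7+(1-p)·8 = p·2+(1-p)·9 ⇒ p(5) = (1-p)(1) ⇒ p = 1/6

p=1/6, q=5/6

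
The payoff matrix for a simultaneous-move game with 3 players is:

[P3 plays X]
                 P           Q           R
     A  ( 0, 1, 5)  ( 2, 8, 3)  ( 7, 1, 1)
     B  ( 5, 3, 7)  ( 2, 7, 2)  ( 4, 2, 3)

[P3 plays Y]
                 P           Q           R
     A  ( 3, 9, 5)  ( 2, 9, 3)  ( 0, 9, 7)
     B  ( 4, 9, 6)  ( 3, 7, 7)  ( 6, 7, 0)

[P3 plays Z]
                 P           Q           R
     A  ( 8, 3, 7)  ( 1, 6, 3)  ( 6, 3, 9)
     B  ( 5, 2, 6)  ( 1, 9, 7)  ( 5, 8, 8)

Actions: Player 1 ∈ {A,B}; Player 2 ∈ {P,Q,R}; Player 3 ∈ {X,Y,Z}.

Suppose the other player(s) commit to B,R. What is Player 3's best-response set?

u_3(X vs B,R) = 3
u_3(Y vs B,R) = 0
u_3(Z vs B,R) = 8
max payoff 8 at {Z}

P3 best: {Z}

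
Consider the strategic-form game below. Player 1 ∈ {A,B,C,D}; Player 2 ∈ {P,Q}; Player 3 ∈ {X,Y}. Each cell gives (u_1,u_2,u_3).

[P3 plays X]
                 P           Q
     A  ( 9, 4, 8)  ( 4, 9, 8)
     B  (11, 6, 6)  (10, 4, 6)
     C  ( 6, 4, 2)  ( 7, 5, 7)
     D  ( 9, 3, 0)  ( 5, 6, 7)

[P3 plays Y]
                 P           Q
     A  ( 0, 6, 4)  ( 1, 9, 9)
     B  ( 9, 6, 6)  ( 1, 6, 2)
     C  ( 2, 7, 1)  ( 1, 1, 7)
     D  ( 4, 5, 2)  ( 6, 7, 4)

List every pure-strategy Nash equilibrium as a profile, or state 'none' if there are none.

NE set: (B,P,X), (B,P,Y)

(A,P,X): not NE [P1→B gives 11>9; P2→Q gives 9>4]
(A,P,Y): not NE [P1→B gives 9>0; P2→Q gives 9>6; P3→X gives 8>4]
(A,Q,X): not NE [P1→B gives 10>4; P3→Y gives 9>8]
(A,Q,Y): not NE [P1→D gives 6>1]
(B,P,X): NE
(B,P,Y): NE
(B,Q,X): not NE [P2→P gives 6>4]
(B,Q,Y): not NE [P1→D gives 6>1; P3→X gives 6>2]
(C,P,X): not NE [P1→B gives 11>6; P2→Q gives 5>4]
(C,P,Y): not NE [P1→B gives 9>2; P3→X gives 2>1]
(C,Q,X): not NE [P1→B gives 10>7]
(C,Q,Y): not NE [P1→D gives 6>1; P2→P gives 7>1]
(D,P,X): not NE [P1→B gives 11>9; P2→Q gives 6>3; P3→Y gives 2>0]
(D,P,Y): not NE [P1→B gives 9>4; P2→Q gives 7>5]
(D,Q,X): not NE [P1→B gives 10>5]
(D,Q,Y): not NE [P3→X gives 7>4]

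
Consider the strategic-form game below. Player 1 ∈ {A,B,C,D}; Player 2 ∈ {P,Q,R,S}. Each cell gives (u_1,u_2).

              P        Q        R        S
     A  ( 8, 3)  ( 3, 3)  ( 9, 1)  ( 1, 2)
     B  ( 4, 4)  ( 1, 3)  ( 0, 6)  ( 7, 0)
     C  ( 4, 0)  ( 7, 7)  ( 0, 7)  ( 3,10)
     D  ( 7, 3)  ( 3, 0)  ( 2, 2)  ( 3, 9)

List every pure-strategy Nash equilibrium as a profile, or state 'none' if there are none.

(A,P): NE
(A,Q): not NE [P1→C gives 7>3]
(A,R): not NE [P2→Q gives 3>1]
(A,S): not NE [P1→B gives 7>1; P2→Q gives 3>2]
(B,P): not NE [P1→A gives 8>4; P2→R gives 6>4]
(B,Q): not NE [P1→C gives 7>1; P2→R gives 6>3]
(B,R): not NE [P1→A gives 9>0]
(B,S): not NE [P2→R gives 6>0]
(C,P): not NE [P1→A gives 8>4; P2→S gives 10>0]
(C,Q): not NE [P2→S gives 10>7]
(C,R): not NE [P1→A gives 9>0; P2→S gives 10>7]
(C,S): not NE [P1→B gives 7>3]
(D,P): not NE [P1→A gives 8>7; P2→S gives 9>3]
(D,Q): not NE [P1→C gives 7>3; P2→S gives 9>0]
(D,R): not NE [P1→A gives 9>2; P2→S gives 9>2]
(D,S): not NE [P1→B gives 7>3]

NE set: (A,P)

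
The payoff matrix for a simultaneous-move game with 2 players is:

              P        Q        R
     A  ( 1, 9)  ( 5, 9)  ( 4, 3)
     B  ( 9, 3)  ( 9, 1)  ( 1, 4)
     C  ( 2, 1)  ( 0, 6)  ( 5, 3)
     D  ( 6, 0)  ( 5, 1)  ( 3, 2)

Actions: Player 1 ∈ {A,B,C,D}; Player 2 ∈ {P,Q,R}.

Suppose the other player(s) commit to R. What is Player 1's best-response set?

u_1(A vs R) = 4
u_1(B vs R) = 1
u_1(C vs R) = 5
u_1(D vs R) = 3
max payoff 5 at {C}

BR_1 = {C}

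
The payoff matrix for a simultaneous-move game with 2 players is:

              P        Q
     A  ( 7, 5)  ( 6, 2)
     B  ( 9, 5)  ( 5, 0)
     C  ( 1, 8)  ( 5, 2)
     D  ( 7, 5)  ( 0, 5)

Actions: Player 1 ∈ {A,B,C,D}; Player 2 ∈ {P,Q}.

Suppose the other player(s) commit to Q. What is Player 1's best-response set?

u_1(A vs Q) = 6
u_1(B vs Q) = 5
u_1(C vs Q) = 5
u_1(D vs Q) = 0
max payoff 6 at {A}

P1 best: {A}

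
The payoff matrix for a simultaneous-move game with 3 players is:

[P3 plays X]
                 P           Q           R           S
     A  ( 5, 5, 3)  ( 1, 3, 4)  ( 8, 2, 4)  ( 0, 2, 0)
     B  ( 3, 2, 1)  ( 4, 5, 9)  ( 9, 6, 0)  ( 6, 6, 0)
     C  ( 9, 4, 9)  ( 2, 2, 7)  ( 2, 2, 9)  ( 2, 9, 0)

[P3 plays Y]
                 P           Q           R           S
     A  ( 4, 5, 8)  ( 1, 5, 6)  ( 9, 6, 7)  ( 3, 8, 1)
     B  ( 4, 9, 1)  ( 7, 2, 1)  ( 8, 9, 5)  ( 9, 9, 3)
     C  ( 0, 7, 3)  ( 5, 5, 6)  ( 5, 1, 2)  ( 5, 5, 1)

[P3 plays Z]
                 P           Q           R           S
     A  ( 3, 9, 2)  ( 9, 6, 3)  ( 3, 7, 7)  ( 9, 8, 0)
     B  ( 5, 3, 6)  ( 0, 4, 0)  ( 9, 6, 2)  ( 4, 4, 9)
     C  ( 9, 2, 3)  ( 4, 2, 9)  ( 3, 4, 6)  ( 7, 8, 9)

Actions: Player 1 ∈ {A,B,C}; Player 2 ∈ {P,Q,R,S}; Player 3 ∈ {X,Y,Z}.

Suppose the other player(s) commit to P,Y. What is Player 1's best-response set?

argmax u_1 = {A,B}

u_1(A vs P,Y) = 4
u_1(B vs P,Y) = 4
u_1(C vs P,Y) = 0
max payoff 4 at {A,B}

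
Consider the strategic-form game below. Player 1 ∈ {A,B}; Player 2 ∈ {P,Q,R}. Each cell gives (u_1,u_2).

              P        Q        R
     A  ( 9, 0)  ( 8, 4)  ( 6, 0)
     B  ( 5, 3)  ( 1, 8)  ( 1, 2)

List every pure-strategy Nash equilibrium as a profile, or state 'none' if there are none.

(A,P): not NE [P2→Q gives 4>0]
(A,Q): NE
(A,R): not NE [P2→Q gives 4>0]
(B,P): not NE [P1→A gives 9>5; P2→Q gives 8>3]
(B,Q): not NE [P1→A gives 8>1]
(B,R): not NE [P1→A gives 6>1; P2→Q gives 8>2]

PSNE = {(A,Q)}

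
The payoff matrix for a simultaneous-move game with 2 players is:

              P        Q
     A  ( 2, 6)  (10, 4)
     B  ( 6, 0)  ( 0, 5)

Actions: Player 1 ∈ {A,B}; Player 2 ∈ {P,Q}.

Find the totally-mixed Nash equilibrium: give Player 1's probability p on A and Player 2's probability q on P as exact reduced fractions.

(p,q) = (5/7, 5/7)

P1 indiff ⇒ q·2+(1-q)·10 = q·6+(1-q)·0 ⇒ q(-4) = (1-q)(-10) ⇒ q = 5/7
P2 indiff ⇒ p·6+(1-p)·0 = p·4+(1-p)·5 ⇒ p(2) = (1-p)(5) ⇒ p = 5/7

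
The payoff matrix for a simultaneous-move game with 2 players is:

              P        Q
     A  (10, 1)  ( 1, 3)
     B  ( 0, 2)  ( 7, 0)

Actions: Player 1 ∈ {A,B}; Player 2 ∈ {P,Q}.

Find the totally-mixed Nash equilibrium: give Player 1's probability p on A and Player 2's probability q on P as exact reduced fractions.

(p,q) = (1/2, 3/8)

P1 indiff ⇒ q·10+(1-q)·1 = q·0+(1-q)·7 ⇒ q(10) = (1-q)(6) ⇒ q = 3/8
P2 indiff ⇒ p·1+(1-p)·2 = p·3+(1-p)·0 ⇒ p(-2) = (1-p)(-2) ⇒ p = 1/2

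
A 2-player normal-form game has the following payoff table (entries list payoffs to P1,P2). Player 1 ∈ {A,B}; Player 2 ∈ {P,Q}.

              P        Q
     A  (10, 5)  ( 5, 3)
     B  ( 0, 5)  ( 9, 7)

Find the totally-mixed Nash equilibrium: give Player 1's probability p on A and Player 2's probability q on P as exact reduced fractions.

(p,q) = (1/2, 2/7)

P1 indiff ⇒ q·10+(1-q)·5 = q·0+(1-q)·9 ⇒ q(10) = (1-q)(4) ⇒ q = 2/7
P2 indiff ⇒ p·5+(1-p)·5 = p·3+(1-p)·7 ⇒ p(2) = (1-p)(2) ⇒ p = 1/2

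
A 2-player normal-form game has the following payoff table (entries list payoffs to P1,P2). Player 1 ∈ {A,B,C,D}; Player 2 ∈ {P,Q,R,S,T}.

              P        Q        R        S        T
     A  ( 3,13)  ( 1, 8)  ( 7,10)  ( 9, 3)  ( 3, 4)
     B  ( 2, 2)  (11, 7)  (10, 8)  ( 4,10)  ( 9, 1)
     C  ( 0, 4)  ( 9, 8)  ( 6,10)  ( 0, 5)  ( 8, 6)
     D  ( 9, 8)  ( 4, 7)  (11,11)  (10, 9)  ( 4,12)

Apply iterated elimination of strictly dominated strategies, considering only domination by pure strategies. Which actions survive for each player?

IESDS → P1:{B,D} P2:{R,S,T}

P1 drop A (D beats it: P:9>3 Q:4>1 R:11>7 S:10>9 T:4>3)
P1 drop C (B beats it: P:2>0 Q:11>9 R:10>6 S:4>0 T:9>8)
P2 drop P (R beats it: B:8>2 D:11>8)
P2 drop Q (R beats it: B:8>7 D:11>7)
P1→{B,D} P2→{R,S,T}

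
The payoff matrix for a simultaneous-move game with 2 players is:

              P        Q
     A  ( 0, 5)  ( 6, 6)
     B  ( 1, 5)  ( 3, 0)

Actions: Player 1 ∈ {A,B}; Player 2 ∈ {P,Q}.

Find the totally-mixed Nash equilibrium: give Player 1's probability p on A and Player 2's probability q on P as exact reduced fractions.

P1 mixes 5/6 on A; P2 mixes 3/4 on P

P1 indiff ⇒ q·0+(1-q)·6 = q·1+(1-q)·3 ⇒ q(-1) = (1-q)(-3) ⇒ q = 3/4
P2 indiff ⇒ p·5+(1-p)·5 = p·6+(1-p)·0 ⇒ p(-1) = (1-p)(-5) ⇒ p = 5/6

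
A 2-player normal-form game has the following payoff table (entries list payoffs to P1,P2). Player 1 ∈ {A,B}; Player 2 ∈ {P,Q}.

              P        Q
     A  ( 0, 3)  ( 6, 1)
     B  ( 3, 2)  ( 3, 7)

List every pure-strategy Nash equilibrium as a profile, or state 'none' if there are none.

No pure NE.

(A,P): not NE [P1→B gives 3>0]
(A,Q): not NE [P2→P gives 3>1]
(B,P): not NE [P2→Q gives 7>2]
(B,Q): not NE [P1→A gives 6>3]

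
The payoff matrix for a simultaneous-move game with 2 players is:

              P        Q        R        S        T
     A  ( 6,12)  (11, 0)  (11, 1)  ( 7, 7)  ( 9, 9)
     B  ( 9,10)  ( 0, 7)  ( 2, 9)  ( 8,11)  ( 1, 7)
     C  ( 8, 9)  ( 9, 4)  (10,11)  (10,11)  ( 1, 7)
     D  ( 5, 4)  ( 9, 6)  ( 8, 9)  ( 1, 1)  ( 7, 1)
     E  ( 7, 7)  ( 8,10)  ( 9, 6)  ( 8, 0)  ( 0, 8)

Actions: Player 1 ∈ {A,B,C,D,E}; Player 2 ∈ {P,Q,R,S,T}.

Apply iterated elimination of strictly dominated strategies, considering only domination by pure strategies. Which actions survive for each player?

IESDS → P1:{A,B,C} P2:{P,R,S}

P1 drop D (A beats it: P:6>5 Q:11>9 R:11>8 S:7>1 T:9>7)
P1 drop E (C beats it: P:8>7 Q:9>8 R:10>9 S:10>8 T:1>0)
P2 drop Q (P beats it: A:12>0 B:10>7 C:9>4)
P2 drop T (P beats it: A:12>9 B:10>7 C:9>7)
P1→{A,B,C} P2→{P,R,S}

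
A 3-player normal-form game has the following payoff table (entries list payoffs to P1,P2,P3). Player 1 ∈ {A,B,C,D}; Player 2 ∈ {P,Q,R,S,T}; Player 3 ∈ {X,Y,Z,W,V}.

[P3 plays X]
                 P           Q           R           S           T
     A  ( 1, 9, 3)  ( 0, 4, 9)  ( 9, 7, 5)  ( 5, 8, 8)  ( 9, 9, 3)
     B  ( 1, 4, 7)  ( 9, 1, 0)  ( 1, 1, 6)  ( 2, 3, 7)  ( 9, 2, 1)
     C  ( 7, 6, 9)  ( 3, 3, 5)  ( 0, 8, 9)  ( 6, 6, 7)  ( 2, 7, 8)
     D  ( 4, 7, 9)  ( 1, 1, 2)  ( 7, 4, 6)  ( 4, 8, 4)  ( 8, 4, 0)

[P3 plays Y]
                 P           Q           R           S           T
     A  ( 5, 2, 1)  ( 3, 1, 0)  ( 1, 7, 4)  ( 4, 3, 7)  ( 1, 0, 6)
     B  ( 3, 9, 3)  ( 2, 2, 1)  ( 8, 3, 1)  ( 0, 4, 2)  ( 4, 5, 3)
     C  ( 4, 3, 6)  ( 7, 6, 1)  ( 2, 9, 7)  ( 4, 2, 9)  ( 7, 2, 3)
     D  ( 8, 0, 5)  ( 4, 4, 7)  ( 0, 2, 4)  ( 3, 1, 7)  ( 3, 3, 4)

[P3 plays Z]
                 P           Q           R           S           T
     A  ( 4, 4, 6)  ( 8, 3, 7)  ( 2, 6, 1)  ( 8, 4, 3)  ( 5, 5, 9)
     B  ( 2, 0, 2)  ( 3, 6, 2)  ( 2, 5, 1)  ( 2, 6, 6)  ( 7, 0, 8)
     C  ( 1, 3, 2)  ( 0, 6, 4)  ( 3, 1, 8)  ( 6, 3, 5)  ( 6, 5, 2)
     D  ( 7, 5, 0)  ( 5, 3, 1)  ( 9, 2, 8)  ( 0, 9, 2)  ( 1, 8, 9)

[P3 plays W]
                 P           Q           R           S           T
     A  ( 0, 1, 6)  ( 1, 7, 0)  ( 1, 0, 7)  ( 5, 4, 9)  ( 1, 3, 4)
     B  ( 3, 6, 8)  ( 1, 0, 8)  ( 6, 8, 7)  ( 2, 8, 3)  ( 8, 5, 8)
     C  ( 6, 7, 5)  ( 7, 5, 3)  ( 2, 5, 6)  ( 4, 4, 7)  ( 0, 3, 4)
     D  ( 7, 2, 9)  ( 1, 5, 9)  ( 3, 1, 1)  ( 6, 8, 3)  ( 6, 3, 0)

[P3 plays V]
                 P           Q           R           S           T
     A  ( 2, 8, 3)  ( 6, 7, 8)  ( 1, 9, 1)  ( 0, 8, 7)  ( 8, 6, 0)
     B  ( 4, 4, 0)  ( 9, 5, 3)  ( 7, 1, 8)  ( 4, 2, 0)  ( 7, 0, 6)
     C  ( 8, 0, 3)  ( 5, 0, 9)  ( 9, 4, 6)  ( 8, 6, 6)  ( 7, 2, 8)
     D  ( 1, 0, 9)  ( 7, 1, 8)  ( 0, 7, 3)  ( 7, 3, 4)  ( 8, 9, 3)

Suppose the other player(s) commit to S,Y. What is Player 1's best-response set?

u_1(A vs S,Y) = 4
u_1(B vs S,Y) = 0
u_1(C vs S,Y) = 4
u_1(D vs S,Y) = 3
max payoff 4 at {A,C}

BR_1 = {A,C}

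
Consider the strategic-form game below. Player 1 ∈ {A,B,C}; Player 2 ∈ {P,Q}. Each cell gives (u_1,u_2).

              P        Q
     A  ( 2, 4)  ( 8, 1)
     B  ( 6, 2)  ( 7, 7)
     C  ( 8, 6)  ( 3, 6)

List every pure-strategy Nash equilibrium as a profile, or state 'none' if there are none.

(A,P): not NE [P1→C gives 8>2]
(A,Q): not NE [P2→P gives 4>1]
(B,P): not NE [P1→C gives 8>6; P2→Q gives 7>2]
(B,Q): not NE [P1→A gives 8>7]
(C,P): NE
(C,Q): not NE [P1→A gives 8>3]

Nash profiles: (C,P)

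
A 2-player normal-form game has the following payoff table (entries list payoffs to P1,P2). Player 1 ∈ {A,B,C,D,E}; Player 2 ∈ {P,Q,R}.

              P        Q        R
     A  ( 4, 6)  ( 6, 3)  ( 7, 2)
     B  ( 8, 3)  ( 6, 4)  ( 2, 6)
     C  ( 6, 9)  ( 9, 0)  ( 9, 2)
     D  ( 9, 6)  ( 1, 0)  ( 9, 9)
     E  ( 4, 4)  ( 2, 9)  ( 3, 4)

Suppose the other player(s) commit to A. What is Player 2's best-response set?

u_2(P vs A) = 6
u_2(Q vs A) = 3
u_2(R vs A) = 2
max payoff 6 at {P}

argmax u_2 = {P}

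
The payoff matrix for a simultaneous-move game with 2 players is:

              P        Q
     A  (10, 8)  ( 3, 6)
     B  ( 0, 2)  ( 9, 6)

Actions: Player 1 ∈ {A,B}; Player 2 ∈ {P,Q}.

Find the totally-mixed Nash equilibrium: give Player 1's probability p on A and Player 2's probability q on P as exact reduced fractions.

P1 mixes 2/3 on A; P2 mixes 3/8 on P

P1 indiff ⇒ q·10+(1-q)·3 = q·0+(1-q)·9 ⇒ q(10) = (1-q)(6) ⇒ q = 3/8
P2 indiff ⇒ p·8+(1-p)·2 = p·6+(1-p)·6 ⇒ p(2) = (1-p)(4) ⇒ p = 2/3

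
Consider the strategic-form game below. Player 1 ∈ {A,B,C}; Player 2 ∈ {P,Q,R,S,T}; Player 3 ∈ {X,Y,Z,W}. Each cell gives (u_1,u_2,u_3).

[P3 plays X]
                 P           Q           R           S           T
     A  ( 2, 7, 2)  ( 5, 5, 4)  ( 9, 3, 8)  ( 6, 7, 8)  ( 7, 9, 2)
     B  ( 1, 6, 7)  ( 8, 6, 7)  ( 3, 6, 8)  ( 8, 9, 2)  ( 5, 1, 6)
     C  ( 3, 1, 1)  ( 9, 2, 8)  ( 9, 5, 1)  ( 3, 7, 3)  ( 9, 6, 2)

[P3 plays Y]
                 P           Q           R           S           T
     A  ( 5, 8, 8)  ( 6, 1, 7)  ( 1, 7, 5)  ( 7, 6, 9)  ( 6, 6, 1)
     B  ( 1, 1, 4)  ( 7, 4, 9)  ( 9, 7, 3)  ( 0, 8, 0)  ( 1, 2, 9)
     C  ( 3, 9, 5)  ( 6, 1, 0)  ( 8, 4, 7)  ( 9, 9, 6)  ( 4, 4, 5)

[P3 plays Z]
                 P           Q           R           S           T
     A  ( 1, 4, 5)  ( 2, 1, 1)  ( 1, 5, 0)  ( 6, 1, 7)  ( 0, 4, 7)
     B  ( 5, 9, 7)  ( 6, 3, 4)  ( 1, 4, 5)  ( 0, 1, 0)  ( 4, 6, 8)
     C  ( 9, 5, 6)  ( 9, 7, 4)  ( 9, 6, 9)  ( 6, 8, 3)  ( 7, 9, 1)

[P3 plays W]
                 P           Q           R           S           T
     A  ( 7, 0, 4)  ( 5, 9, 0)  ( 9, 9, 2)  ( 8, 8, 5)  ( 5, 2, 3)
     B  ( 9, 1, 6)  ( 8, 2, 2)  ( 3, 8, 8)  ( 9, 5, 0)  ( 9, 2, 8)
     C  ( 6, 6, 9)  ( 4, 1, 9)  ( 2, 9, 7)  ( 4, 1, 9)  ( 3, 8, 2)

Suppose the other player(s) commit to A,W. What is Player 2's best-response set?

P2 best: {Q,R}

u_2(P vs A,W) = 0
u_2(Q vs A,W) = 9
u_2(R vs A,W) = 9
u_2(S vs A,W) = 8
u_2(T vs A,W) = 2
max payoff 9 at {Q,R}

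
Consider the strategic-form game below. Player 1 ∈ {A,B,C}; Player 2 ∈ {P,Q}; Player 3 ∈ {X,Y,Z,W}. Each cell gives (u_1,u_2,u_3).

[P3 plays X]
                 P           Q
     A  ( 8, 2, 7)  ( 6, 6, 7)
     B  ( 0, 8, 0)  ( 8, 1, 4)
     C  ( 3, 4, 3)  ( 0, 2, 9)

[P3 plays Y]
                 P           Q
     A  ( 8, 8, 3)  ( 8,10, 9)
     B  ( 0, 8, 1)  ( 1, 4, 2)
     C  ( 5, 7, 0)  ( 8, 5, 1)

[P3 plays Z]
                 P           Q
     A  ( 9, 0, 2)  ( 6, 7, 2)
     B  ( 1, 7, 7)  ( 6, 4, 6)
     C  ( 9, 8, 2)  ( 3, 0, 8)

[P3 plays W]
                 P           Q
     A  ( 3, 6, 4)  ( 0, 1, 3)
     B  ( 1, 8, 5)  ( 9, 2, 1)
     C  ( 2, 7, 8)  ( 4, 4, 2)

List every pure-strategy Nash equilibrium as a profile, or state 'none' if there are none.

(A,P,X): not NE [P2→Q gives 6>2]
(A,P,Y): not NE [P2→Q gives 10>8; P3→X gives 7>3]
(A,P,Z): not NE [P2→Q gives 7>0; P3→X gives 7>2]
(A,P,W): not NE [P3→X gives 7>4]
(A,Q,X): not NE [P1→B gives 8>6; P3→Y gives 9>7]
(A,Q,Y): NE
(A,Q,Z): not NE [P3→Y gives 9>2]
(A,Q,W): not NE [P1→B gives 9>0; P2→P gives 6>1; P3→Y gives 9>3]
(B,P,X): not NE [P1→A gives 8>0; P3→Z gives 7>0]
(B,P,Y): not NE [P1→A gives 8>0; P3→Z gives 7>1]
(B,P,Z): not NE [P1→C gives 9>1]
(B,P,W): not NE [P1→A gives 3>1; P3→Z gives 7>5]
(B,Q,X): not NE [P2→P gives 8>1; P3→Z gives 6>4]
(B,Q,Y): not NE [P1→C gives 8>1; P2→P gives 8>4; P3→Z gives 6>2]
(B,Q,Z): not NE [P2→P gives 7>4]
(B,Q,W): not NE [P2→P gives 8>2; P3→Z gives 6>1]
(C,P,X): not NE [P1→A gives 8>3; P3→W gives 8>3]
(C,P,Y): not NE [P1→A gives 8>5; P3→W gives 8>0]
(C,P,Z): not NE [P3→W gives 8>2]
(C,P,W): not NE [P1→A gives 3>2]
(C,Q,X): not NE [P1→B gives 8>0; P2→P gives 4>2]
(C,Q,Y): not NE [P2→P gives 7>5; P3→X gives 9>1]
(C,Q,Z): not NE [P1→B gives 6>3; P2→P gives 8>0; P3→X gives 9>8]
(C,Q,W): not NE [P1→B gives 9>4; P2→P gives 7>4; P3→X gives 9>2]

Nash profiles: (A,Q,Y)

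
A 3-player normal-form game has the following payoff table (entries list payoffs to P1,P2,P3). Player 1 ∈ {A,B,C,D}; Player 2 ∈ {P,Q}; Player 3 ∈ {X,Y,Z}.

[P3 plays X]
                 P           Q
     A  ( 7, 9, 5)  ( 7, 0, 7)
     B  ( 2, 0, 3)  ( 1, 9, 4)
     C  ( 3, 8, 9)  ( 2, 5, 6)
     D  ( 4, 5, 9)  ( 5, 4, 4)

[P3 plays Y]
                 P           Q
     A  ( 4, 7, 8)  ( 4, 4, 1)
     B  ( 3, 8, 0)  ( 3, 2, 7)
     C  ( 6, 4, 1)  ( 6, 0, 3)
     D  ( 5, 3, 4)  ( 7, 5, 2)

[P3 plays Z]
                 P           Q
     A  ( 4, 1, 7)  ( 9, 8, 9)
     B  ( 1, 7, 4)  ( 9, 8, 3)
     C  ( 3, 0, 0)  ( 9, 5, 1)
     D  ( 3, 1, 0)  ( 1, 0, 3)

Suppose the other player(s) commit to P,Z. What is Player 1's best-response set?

u_1(A vs P,Z) = 4
u_1(B vs P,Z) = 1
u_1(C vs P,Z) = 3
u_1(D vs P,Z) = 3
max payoff 4 at {A}

P1 best: {A}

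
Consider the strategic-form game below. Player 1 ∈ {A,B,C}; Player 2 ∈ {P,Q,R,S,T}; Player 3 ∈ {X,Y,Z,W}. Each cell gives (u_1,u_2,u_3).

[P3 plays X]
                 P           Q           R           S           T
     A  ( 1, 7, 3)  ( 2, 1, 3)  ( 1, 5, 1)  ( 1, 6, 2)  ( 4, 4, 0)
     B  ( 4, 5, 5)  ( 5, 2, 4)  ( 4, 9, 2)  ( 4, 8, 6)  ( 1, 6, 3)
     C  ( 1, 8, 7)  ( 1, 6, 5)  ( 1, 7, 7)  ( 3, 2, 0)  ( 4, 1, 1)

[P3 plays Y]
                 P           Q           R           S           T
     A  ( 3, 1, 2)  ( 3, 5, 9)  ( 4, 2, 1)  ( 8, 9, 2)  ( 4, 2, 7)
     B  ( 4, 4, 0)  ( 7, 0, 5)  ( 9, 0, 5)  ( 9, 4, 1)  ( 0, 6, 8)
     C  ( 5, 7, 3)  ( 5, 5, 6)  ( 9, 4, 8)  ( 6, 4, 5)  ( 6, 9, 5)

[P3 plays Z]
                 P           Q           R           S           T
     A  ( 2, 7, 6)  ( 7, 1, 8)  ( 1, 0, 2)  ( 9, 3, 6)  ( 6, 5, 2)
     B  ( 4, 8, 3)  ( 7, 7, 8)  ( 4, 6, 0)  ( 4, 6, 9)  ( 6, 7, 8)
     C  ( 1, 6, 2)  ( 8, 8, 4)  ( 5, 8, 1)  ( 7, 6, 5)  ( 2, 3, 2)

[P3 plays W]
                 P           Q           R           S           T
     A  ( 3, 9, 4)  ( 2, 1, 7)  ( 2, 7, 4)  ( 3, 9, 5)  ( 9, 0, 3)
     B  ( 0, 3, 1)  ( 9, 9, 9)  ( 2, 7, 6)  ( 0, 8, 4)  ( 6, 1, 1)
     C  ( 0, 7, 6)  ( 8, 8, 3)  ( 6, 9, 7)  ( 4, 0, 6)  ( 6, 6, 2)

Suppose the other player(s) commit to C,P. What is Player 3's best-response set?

BR_3 = {X}

u_3(X vs C,P) = 7
u_3(Y vs C,P) = 3
u_3(Z vs C,P) = 2
u_3(W vs C,P) = 6
max payoff 7 at {X}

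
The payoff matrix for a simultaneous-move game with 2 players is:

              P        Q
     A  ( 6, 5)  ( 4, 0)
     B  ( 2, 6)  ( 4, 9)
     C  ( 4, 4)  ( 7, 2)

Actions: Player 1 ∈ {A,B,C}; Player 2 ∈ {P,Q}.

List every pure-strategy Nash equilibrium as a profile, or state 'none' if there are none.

(A,P): NE
(A,Q): not NE [P1→C gives 7>4; P2→P gives 5>0]
(B,P): not NE [P1→A gives 6>2; P2→Q gives 9>6]
(B,Q): not NE [P1→C gives 7>4]
(C,P): not NE [P1→A gives 6>4]
(C,Q): not NE [P2→P gives 4>2]

PSNE = {(A,P)}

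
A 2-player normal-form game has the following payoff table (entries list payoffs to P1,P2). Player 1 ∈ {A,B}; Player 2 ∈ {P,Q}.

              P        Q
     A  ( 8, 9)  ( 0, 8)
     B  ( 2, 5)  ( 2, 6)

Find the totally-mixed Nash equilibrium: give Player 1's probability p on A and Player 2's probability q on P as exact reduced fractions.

P1 indiff ⇒ q·8+(1-q)·0 = q·2+(1-q)·2 ⇒ q(6) = (1-q)(2) ⇒ q = 1/4
P2 indiff ⇒ p·9+(1-p)·5 = p·8+(1-p)·6 ⇒ p(1) = (1-p)(1) ⇒ p = 1/2

P1 mixes 1/2 on A; P2 mixes 1/4 on P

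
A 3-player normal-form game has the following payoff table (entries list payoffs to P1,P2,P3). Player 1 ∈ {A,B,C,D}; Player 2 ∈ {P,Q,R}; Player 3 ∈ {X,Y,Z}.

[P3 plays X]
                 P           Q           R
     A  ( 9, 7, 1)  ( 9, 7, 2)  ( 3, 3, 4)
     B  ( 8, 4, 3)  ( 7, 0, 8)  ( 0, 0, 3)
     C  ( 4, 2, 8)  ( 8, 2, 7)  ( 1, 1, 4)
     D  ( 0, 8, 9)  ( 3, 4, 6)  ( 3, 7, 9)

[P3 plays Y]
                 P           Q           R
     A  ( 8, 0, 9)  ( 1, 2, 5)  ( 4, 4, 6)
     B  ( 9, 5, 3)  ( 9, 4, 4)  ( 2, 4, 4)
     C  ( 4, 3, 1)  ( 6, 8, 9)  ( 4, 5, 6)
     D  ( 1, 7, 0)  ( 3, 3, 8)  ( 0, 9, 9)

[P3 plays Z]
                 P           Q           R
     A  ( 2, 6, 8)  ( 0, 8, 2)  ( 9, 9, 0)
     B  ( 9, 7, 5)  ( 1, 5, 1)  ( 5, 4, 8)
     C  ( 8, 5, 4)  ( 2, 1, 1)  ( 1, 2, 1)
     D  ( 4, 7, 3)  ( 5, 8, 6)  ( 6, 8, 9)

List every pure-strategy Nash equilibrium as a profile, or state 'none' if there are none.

PSNE = {(A,R,Y), (B,P,Z)}

(A,P,X): not NE [P3→Y gives 9>1]
(A,P,Y): not NE [P1→B gives 9>8; P2→R gives 4>0]
(A,P,Z): not NE [P1→B gives 9>2; P2→R gives 9>6; P3→Y gives 9>8]
(A,Q,X): not NE [P3→Y gives 5>2]
(A,Q,Y): not NE [P1→B gives 9>1; P2→R gives 4>2]
(A,Q,Z): not NE [P1→D gives 5>0; P2→R gives 9>8; P3→Y gives 5>2]
(A,R,X): not NE [P2→Q gives 7>3; P3→Y gives 6>4]
(A,R,Y): NE
(A,R,Z): not NE [P3→Y gives 6>0]
(B,P,X): not NE [P1→A gives 9>8; P3→Z gives 5>3]
(B,P,Y): not NE [P3→Z gives 5>3]
(B,P,Z): NE
(B,Q,X): not NE [P1→A gives 9>7; P2→P gives 4>0]
(B,Q,Y): not NE [P2→P gives 5>4; P3→X gives 8>4]
(B,Q,Z): not NE [P1→D gives 5>1; P2→P gives 7>5; P3→X gives 8>1]
(B,R,X): not NE [P1→D gives 3>0; P2→P gives 4>0; P3→Z gives 8>3]
(B,R,Y): not NE [P1→C gives 4>2; P2→P gives 5>4; P3→Z gives 8>4]
(B,R,Z): not NE [P1→A gives 9>5; P2→P gives 7>4]
(C,P,X): not NE [P1→A gives 9>4]
(C,P,Y): not NE [P1→B gives 9>4; P2→Q gives 8>3; P3→X gives 8>1]
(C,P,Z): not NE [P1→B gives 9>8; P3→X gives 8>4]
(C,Q,X): not NE [P1→A gives 9>8; P3→Y gives 9>7]
(C,Q,Y): not NE [P1→B gives 9>6]
(C,Q,Z): not NE [P1→D gives 5>2; P2→P gives 5>1; P3→Y gives 9>1]
(C,R,X): not NE [P1→D gives 3>1; P2→Q gives 2>1; P3→Y gives 6>4]
(C,R,Y): not NE [P2→Q gives 8>5]
(C,R,Z): not NE [P1→A gives 9>1; P2→P gives 5>2; P3→Y gives 6>1]
(D,P,X): not NE [P1→A gives 9>0]
(D,P,Y): not NE [P1→B gives 9>1; P2→R gives 9>7; P3→X gives 9>0]
(D,P,Z): not NE [P1→B gives 9>4; P2→R gives 8>7; P3→X gives 9>3]
(D,Q,X): not NE [P1→A gives 9>3; P2→P gives 8>4; P3→Y gives 8>6]
(D,Q,Y): not NE [P1→B gives 9>3; P2→R gives 9>3]
(D,Q,Z): not NE [P3→Y gives 8>6]
(D,R,X): not NE [P2→P gives 8>7]
(D,R,Y): not NE [P1→C gives 4>0]
(D,R,Z): not NE [P1→A gives 9>6]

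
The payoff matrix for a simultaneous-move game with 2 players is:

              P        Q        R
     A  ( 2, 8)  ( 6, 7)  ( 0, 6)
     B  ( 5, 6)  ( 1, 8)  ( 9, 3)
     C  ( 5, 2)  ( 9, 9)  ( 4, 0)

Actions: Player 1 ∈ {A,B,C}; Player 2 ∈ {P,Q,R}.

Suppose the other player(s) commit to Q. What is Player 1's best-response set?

u_1(A vs Q) = 6
u_1(B vs Q) = 1
u_1(C vs Q) = 9
max payoff 9 at {C}

P1 best: {C}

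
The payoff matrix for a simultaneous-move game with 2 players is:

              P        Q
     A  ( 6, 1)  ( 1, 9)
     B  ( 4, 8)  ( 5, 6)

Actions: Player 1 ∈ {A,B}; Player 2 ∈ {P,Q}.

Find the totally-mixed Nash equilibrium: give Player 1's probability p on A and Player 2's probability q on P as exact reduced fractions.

P1 mixes 1/5 on A; P2 mixes 2/3 on P

P1 indiff ⇒ q·6+(1-q)·1 = q·4+(1-q)·5 ⇒ q(2) = (1-q)(4) ⇒ q = 2/3
P2 indiff ⇒ p·1+(1-p)·8 = p·9+(1-p)·6 ⇒ p(-8) = (1-p)(-2) ⇒ p = 1/5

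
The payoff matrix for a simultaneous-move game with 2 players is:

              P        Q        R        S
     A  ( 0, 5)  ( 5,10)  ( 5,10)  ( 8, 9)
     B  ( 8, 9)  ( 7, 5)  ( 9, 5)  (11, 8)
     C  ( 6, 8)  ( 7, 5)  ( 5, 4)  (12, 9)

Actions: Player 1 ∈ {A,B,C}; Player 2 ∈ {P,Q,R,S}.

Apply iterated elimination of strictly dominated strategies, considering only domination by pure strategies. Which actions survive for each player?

Remaining: P1:{B,C} P2:{P,S}

P1 drop A (B beats it: P:8>0 Q:7>5 R:9>5 S:11>8)
P2 drop Q (P beats it: B:9>5 C:8>5)
P2 drop R (P beats it: B:9>5 C:8>4)
P1→{B,C} P2→{P,S}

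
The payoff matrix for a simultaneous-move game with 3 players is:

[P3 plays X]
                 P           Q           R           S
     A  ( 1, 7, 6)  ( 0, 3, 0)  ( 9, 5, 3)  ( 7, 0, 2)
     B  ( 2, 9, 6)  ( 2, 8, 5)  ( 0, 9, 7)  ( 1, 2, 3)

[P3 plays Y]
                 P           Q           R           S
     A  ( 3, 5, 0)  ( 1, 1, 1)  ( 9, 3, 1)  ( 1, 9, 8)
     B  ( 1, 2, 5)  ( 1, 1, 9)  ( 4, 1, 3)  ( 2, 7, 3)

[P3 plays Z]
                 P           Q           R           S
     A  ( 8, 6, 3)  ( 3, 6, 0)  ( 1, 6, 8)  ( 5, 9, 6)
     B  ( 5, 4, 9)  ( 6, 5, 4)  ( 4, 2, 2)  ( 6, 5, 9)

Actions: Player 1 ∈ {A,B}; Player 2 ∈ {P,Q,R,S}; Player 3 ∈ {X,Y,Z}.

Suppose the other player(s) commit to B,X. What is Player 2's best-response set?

BR_2 = {P,R}

u_2(P vs B,X) = 9
u_2(Q vs B,X) = 8
u_2(R vs B,X) = 9
u_2(S vs B,X) = 2
max payoff 9 at {P,R}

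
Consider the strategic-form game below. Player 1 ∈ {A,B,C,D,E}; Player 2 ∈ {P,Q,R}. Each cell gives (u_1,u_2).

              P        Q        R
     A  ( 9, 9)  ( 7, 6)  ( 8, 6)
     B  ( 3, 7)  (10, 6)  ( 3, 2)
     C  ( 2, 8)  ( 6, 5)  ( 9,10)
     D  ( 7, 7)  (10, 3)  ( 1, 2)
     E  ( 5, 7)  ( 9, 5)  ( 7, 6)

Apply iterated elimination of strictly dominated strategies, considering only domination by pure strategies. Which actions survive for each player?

P2 drop Q (P beats it: A:9>6 B:7>6 C:8>5 D:7>3 E:7>5)
P1 drop B (A beats it: P:9>3 R:8>3)
P1 drop D (A beats it: P:9>7 R:8>1)
P1 drop E (A beats it: P:9>5 R:8>7)
P1→{A,C} P2→{P,R}

Remaining: P1:{A,C} P2:{P,R}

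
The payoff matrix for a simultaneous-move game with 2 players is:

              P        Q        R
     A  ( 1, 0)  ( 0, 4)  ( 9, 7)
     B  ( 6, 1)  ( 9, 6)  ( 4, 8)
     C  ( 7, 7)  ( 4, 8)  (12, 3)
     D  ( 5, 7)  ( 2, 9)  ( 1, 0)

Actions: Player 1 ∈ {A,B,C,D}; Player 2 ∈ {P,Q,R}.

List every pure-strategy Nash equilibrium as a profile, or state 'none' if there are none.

PSNE: ∅

(A,P): not NE [P1→C gives 7>1; P2→R gives 7>0]
(A,Q): not NE [P1→B gives 9>0; P2→R gives 7>4]
(A,R): not NE [P1→C gives 12>9]
(B,P): not NE [P1→C gives 7>6; P2→R gives 8>1]
(B,Q): not NE [P2→R gives 8>6]
(B,R): not NE [P1→C gives 12>4]
(C,P): not NE [P2→Q gives 8>7]
(C,Q): not NE [P1→B gives 9>4]
(C,R): not NE [P2→Q gives 8>3]
(D,P): not NE [P1→C gives 7>5; P2→Q gives 9>7]
(D,Q): not NE [P1→B gives 9>2]
(D,R): not NE [P1→C gives 12>1; P2→Q gives 9>0]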